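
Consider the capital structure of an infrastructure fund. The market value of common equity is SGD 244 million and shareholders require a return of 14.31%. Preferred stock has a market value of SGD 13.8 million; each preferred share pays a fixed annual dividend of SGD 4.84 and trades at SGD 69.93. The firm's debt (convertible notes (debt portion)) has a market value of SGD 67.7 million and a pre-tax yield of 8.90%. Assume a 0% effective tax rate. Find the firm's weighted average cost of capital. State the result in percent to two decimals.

Cost of preferred: Rp = 4.84 / 69.93 = 6.9212%.
Total capital V = 244 + 13.8 + 67.7 = 325.5.
Equity: weight = 244/325.5 = 0.7496; cost = 14.31%.
Preferred: weight = 13.8/325.5 = 0.0424; cost = 6.9212%.
Convertible notes (debt portion): weight = 67.7/325.5 = 0.2080; after-tax cost = 8.9% × (1 − 0%) = 8.9000%.
WACC = 0.7496 × 14.3100% + 0.0424 × 6.9212% + 0.2080 × 8.9000% = 12.8715%.

12.87%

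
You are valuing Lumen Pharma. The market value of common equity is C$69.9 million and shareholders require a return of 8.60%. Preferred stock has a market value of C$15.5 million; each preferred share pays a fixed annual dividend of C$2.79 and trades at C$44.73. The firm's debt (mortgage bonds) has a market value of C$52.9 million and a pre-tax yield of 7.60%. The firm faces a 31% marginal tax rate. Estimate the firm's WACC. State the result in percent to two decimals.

Cost of preferred: Rp = 2.79 / 44.73 = 6.2374%.
Total capital V = 69.9 + 15.5 + 52.9 = 138.3.
Equity: weight = 69.9/138.3 = 0.5054; cost = 8.6%.
Preferred: weight = 15.5/138.3 = 0.1121; cost = 6.2374%.
Mortgage bonds: weight = 52.9/138.3 = 0.3825; after-tax cost = 7.6% × (1 − 31%) = 5.2440%.
WACC = 0.5054 × 8.6000% + 0.1121 × 6.2374% + 0.3825 × 5.2440% = 7.0515%.

7.05%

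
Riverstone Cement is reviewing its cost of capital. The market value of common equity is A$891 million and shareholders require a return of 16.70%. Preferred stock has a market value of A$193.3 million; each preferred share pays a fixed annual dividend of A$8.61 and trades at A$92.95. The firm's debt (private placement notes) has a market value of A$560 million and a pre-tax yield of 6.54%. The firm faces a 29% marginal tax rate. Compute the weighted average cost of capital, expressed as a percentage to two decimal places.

Cost of preferred: Rp = 8.61 / 92.95 = 9.2630%.
Total capital V = 891 + 193.3 + 560 = 1644.3.
Equity: weight = 891/1644.3 = 0.5419; cost = 16.7%.
Preferred: weight = 193.3/1644.3 = 0.1176; cost = 9.263%.
Private placement notes: weight = 560/1644.3 = 0.3406; after-tax cost = 6.54% × (1 − 29%) = 4.6434%.
WACC = 0.5419 × 16.7000% + 0.1176 × 9.2630% + 0.3406 × 4.6434% = 11.7196%.

11.72%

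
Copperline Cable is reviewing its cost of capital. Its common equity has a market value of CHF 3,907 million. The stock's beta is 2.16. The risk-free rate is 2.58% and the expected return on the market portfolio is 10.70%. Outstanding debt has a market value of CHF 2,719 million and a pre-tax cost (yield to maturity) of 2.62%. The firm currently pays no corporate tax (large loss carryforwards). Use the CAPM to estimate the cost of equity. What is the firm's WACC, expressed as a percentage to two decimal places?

Market risk premium = 10.7% − 2.58% = 8.12%.
Cost of equity via CAPM: Re = 2.58% + 2.16 × 8.12% = 20.1192%.
Total capital V = 3907 + 2719 = 6626.
Equity: weight = 3907/6626 = 0.5896; cost = 20.1192%.
Debt: weight = 2719/6626 = 0.4104; after-tax cost = 2.62% × (1 − 0%) = 2.6200%.
WACC = 0.5896 × 20.1192% + 0.4104 × 2.6200% = 12.9383%.

12.94%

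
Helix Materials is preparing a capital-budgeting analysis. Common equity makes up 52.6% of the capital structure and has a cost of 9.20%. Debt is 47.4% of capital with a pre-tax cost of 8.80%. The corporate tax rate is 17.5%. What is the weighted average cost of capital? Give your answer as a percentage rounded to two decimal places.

After-tax cost of debt = 8.8% × (1 − 17.5%) = 7.2600%.
WACC = 0.526 × 9.2000% + 0.474 × 7.2600% = 8.2804%.

8.28%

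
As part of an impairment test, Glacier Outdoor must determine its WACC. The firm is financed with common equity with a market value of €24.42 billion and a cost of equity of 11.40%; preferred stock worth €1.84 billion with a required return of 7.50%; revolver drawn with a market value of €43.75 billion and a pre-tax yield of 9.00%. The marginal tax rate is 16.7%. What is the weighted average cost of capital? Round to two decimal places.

Total capital V = 24.42 + 1.84 + 43.75 = 70.01.
Equity: weight = 24.42/70.01 = 0.3488; cost = 11.4%.
Preferred: weight = 1.84/70.01 = 0.0263; cost = 7.5%.
Revolver drawn: weight = 43.75/70.01 = 0.6249; after-tax cost = 9% × (1 − 16.7%) = 7.4970%.
WACC = 0.3488 × 11.4000% + 0.0263 × 7.5000% + 0.6249 × 7.4970% = 8.8585%.

8.86%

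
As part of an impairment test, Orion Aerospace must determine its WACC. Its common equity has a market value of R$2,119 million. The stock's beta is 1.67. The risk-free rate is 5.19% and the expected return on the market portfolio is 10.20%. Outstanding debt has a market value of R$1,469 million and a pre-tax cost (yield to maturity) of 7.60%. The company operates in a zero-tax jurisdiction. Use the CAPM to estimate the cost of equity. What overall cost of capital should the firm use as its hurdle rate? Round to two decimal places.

Market risk premium = 10.2% − 5.19% = 5.01%.
Cost of equity via CAPM: Re = 5.19% + 1.67 × 5.01% = 13.5567%.
Total capital V = 2119 + 1469 = 3588.
Equity: weight = 2119/3588 = 0.5906; cost = 13.5567%.
Debt: weight = 1469/3588 = 0.4094; after-tax cost = 7.6% × (1 − 0%) = 7.6000%.
WACC = 0.5906 × 13.5567% + 0.4094 × 7.6000% = 11.1179%.

11.12%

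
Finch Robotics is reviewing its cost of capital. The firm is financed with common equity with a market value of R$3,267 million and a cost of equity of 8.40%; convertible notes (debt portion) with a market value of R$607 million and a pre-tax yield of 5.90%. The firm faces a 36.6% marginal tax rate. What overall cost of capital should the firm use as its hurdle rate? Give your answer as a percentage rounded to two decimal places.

Total capital V = 3267 + 607 = 3874.
Equity: weight = 3267/3874 = 0.8433; cost = 8.4%.
Convertible notes (debt portion): weight = 607/3874 = 0.1567; after-tax cost = 5.9% × (1 − 36.6%) = 3.7406%.
WACC = 0.8433 × 8.4000% + 0.1567 × 3.7406% = 7.6699%.

7.67%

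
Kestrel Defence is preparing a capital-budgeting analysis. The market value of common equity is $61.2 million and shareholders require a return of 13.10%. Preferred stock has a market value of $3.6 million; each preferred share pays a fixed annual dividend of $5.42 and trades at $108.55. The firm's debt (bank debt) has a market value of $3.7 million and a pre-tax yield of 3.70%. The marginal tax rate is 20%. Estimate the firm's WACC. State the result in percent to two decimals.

Cost of preferred: Rp = 5.42 / 108.55 = 4.9931%.
Total capital V = 61.2 + 3.6 + 3.7 = 68.5.
Equity: weight = 61.2/68.5 = 0.8934; cost = 13.1%.
Preferred: weight = 3.6/68.5 = 0.0526; cost = 4.9931%.
Bank debt: weight = 3.7/68.5 = 0.0540; after-tax cost = 3.7% × (1 − 20%) = 2.9600%.
WACC = 0.8934 × 13.1000% + 0.0526 × 4.9931% + 0.0540 × 2.9600% = 12.1262%.

12.13%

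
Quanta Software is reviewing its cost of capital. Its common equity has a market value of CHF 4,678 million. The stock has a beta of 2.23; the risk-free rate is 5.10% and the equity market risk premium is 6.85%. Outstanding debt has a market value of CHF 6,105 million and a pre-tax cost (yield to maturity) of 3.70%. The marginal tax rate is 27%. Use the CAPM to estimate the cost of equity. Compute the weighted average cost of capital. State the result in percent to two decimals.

10.37%

Cost of equity via CAPM: Re = 5.1% + 2.23 × 6.85% = 20.3755%.
Total capital V = 4678 + 6105 = 10783.
Equity: weight = 4678/10783 = 0.4338; cost = 20.3755%.
Debt: weight = 6105/10783 = 0.5662; after-tax cost = 3.7% × (1 − 27%) = 2.7010%.
WACC = 0.4338 × 20.3755% + 0.5662 × 2.7010% = 10.3687%.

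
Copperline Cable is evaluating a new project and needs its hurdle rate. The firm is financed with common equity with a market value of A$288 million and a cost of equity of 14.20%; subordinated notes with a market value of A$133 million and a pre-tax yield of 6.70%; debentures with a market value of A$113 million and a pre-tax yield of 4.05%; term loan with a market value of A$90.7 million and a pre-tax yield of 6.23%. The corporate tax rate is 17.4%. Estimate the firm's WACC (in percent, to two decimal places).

9.08%

Total capital V = 288 + 133 + 113 + 90.7 = 624.7.
Equity: weight = 288/624.7 = 0.4610; cost = 14.2%.
Subordinated notes: weight = 133/624.7 = 0.2129; after-tax cost = 6.7% × (1 − 17.4%) = 5.5342%.
Debentures: weight = 113/624.7 = 0.1809; after-tax cost = 4.05% × (1 − 17.4%) = 3.3453%.
Term loan: weight = 90.7/624.7 = 0.1452; after-tax cost = 6.23% × (1 − 17.4%) = 5.1460%.
WACC = 0.4610 × 14.2000% + 0.2129 × 5.5342% + 0.1809 × 3.3453% + 0.1452 × 5.1460% = 9.0770%.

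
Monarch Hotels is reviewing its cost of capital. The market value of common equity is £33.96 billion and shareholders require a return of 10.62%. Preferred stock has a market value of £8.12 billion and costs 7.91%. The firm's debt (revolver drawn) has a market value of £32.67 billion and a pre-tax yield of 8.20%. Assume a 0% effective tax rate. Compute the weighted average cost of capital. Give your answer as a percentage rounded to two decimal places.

9.27%

Total capital V = 33.96 + 8.12 + 32.67 = 74.75.
Equity: weight = 33.96/74.75 = 0.4543; cost = 10.62%.
Preferred: weight = 8.12/74.75 = 0.1086; cost = 7.91%.
Revolver drawn: weight = 32.67/74.75 = 0.4371; after-tax cost = 8.2% × (1 − 0%) = 8.2000%.
WACC = 0.4543 × 10.6200% + 0.1086 × 7.9100% + 0.4371 × 8.2000% = 9.2679%.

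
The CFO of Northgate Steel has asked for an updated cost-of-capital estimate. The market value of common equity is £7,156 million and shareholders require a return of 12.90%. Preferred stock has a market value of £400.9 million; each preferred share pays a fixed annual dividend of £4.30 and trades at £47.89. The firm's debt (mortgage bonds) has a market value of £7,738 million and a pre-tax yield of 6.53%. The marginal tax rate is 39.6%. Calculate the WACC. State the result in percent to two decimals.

8.27%

Cost of preferred: Rp = 4.3 / 47.89 = 8.9789%.
Total capital V = 7156 + 400.9 + 7738 = 15294.9.
Equity: weight = 7156/15294.9 = 0.4679; cost = 12.9%.
Preferred: weight = 400.9/15294.9 = 0.0262; cost = 8.9789%.
Mortgage bonds: weight = 7738/15294.9 = 0.5059; after-tax cost = 6.53% × (1 − 39.6%) = 3.9441%.
WACC = 0.4679 × 12.9000% + 0.0262 × 8.9789% + 0.5059 × 3.9441% = 8.2663%.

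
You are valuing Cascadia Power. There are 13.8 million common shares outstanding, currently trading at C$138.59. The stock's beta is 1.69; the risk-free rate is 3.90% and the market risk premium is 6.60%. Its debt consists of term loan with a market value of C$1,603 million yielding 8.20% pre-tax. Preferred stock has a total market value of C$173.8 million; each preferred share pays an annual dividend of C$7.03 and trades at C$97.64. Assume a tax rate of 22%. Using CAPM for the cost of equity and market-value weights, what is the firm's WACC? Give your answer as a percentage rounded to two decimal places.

10.92%

Cost of equity via CAPM: Re = 3.9% + 1.69 × 6.6% = 15.0540%.
Cost of preferred: Rp = 7.03 / 97.64 = 7.1999%.
Market value of equity E = 138.59 × 13.8m = 1912.542m.
Total capital V = 1912.542 + 173.8 + 1603 = 3689.342.
Equity: weight = 1912.542/3689.342 = 0.5184; cost = 15.054%.
Preferred: weight = 173.8/3689.342 = 0.0471; cost = 7.1999%.
Term loan: weight = 1603/3689.342 = 0.4345; after-tax cost = 8.2% × (1 − 22%) = 6.3960%.
WACC = 0.5184 × 15.0540% + 0.0471 × 7.1999% + 0.4345 × 6.3960% = 10.9221%.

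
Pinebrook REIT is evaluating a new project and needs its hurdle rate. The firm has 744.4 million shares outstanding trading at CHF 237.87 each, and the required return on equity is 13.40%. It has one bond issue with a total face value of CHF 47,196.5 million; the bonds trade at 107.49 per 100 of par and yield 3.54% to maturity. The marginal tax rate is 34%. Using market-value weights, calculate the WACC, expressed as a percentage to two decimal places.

Market value of equity E = 237.87 × 744.4m = 177070.428m. Market value of debt D = 47196.5m × 107.49/100 = 50731.51785m.
Total capital V = 177070.428 + 50731.51785 = 227801.94585.
Equity: weight = 177070.428/227801.94585 = 0.7773; cost = 13.4%.
Bonds outstanding: weight = 50731.51785/227801.94585 = 0.2227; after-tax cost = 3.54% × (1 − 34%) = 2.3364%.
WACC = 0.7773 × 13.4000% + 0.2227 × 2.3364% = 10.9361%.

10.94%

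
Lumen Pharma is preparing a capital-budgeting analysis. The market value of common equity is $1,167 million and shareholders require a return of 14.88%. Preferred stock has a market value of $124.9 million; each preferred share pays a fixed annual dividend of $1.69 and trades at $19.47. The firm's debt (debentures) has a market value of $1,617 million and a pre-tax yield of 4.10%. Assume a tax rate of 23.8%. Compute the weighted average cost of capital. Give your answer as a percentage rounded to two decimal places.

Cost of preferred: Rp = 1.69 / 19.47 = 8.6800%.
Total capital V = 1167 + 124.9 + 1617 = 2908.9.
Equity: weight = 1167/2908.9 = 0.4012; cost = 14.88%.
Preferred: weight = 124.9/2908.9 = 0.0429; cost = 8.68%.
Debentures: weight = 1617/2908.9 = 0.5559; after-tax cost = 4.1% × (1 − 23.8%) = 3.1242%.
WACC = 0.4012 × 14.8800% + 0.0429 × 8.6800% + 0.5559 × 3.1242% = 8.0790%.

8.08%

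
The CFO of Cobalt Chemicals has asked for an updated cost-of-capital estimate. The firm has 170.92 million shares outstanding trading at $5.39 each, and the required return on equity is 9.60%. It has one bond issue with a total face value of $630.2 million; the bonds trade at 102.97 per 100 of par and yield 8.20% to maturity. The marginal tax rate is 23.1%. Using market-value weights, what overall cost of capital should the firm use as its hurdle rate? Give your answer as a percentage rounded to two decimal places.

Market value of equity E = 5.39 × 170.92m = 921.2588m. Market value of debt D = 630.2m × 102.97/100 = 648.91694m.
Total capital V = 921.2588 + 648.91694 = 1570.17574.
Equity: weight = 921.2588/1570.17574 = 0.5867; cost = 9.6%.
Bonds outstanding: weight = 648.91694/1570.17574 = 0.4133; after-tax cost = 8.2% × (1 − 23.1%) = 6.3058%.
WACC = 0.5867 × 9.6000% + 0.4133 × 6.3058% = 8.2386%.

8.24%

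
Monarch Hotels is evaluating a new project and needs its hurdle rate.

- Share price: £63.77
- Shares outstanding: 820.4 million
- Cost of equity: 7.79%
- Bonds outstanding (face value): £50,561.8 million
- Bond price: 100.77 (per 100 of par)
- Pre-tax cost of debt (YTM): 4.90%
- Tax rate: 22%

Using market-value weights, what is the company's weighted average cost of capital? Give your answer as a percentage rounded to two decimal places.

Market value of equity E = 63.77 × 820.4m = 52316.908m. Market value of debt D = 50561.8m × 100.77/100 = 50951.12586m.
Total capital V = 52316.908 + 50951.12586 = 103268.03386.
Equity: weight = 52316.908/103268.03386 = 0.5066; cost = 7.79%.
Bonds outstanding: weight = 50951.12586/103268.03386 = 0.4934; after-tax cost = 4.9% × (1 − 22%) = 3.8220%.
WACC = 0.5066 × 7.7900% + 0.4934 × 3.8220% = 5.8322%.

5.83%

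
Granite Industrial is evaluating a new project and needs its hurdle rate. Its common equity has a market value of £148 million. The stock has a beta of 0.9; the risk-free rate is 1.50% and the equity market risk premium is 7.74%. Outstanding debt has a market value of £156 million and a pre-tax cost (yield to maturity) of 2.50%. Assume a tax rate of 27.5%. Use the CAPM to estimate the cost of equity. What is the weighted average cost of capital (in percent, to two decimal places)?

5.05%

Cost of equity via CAPM: Re = 1.5% + 0.9 × 7.74% = 8.4660%.
Total capital V = 148 + 156 = 304.
Equity: weight = 148/304 = 0.4868; cost = 8.466%.
Debt: weight = 156/304 = 0.5132; after-tax cost = 2.5% × (1 − 27.5%) = 1.8125%.
WACC = 0.4868 × 8.4660% + 0.5132 × 1.8125% = 5.0517%.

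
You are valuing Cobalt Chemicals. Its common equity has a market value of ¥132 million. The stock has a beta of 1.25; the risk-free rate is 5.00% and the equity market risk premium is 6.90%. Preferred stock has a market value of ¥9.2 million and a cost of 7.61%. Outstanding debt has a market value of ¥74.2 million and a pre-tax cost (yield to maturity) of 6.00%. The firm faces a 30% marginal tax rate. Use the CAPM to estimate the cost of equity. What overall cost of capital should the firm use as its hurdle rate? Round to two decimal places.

10.12%

Cost of equity via CAPM: Re = 5.0% + 1.25 × 6.9% = 13.6250%.
Total capital V = 132 + 9.2 + 74.2 = 215.4.
Equity: weight = 132/215.4 = 0.6128; cost = 13.625%.
Preferred: weight = 9.2/215.4 = 0.0427; cost = 7.61%.
Debt: weight = 74.2/215.4 = 0.3445; after-tax cost = 6% × (1 − 30%) = 4.2000%.
WACC = 0.6128 × 13.6250% + 0.0427 × 7.6100% + 0.3445 × 4.2000% = 10.1214%.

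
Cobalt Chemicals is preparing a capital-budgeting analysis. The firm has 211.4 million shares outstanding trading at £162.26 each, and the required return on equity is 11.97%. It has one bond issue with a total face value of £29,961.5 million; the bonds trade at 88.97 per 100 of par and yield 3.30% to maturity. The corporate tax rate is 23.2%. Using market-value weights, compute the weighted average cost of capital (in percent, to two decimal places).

7.84%

Market value of equity E = 162.26 × 211.4m = 34301.764m. Market value of debt D = 29961.5m × 88.97/100 = 26656.74655m.
Total capital V = 34301.764 + 26656.74655 = 60958.51055.
Equity: weight = 34301.764/60958.51055 = 0.5627; cost = 11.97%.
Bonds outstanding: weight = 26656.74655/60958.51055 = 0.4373; after-tax cost = 3.3% × (1 − 23.2%) = 2.5344%.
WACC = 0.5627 × 11.9700% + 0.4373 × 2.5344% = 7.8439%.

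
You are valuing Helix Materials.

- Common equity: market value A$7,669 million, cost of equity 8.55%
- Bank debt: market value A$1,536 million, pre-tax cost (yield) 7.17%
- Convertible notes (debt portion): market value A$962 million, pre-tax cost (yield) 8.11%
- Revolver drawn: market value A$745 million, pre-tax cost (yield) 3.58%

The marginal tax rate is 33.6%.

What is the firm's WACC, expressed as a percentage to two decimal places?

7.32%

Total capital V = 7669 + 1536 + 962 + 745 = 10912.
Equity: weight = 7669/10912 = 0.7028; cost = 8.55%.
Bank debt: weight = 1536/10912 = 0.1408; after-tax cost = 7.17% × (1 − 33.6%) = 4.7609%.
Convertible notes (debt portion): weight = 962/10912 = 0.0882; after-tax cost = 8.11% × (1 − 33.6%) = 5.3850%.
Revolver drawn: weight = 745/10912 = 0.0683; after-tax cost = 3.58% × (1 − 33.6%) = 2.3771%.
WACC = 0.7028 × 8.5500% + 0.1408 × 4.7609% + 0.0882 × 5.3850% + 0.0683 × 2.3771% = 7.3162%.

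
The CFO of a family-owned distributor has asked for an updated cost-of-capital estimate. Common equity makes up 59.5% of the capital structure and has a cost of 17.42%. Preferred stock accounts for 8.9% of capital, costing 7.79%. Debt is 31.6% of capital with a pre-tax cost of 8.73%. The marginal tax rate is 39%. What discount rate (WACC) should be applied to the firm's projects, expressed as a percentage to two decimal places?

12.74%

After-tax cost of debt = 8.73% × (1 − 39%) = 5.3253%.
WACC = 0.595 × 17.4200% + 0.089 × 7.7900% + 0.316 × 5.3253% = 12.7410%.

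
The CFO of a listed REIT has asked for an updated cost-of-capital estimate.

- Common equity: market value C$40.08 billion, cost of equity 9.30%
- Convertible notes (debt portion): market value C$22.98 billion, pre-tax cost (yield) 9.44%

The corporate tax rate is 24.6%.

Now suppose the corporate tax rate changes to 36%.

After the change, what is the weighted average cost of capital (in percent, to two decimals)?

8.11%

After the change:
Total capital V = 40.08 + 22.98 = 63.06.
Equity: weight = 40.08/63.06 = 0.6356; cost = 9.3%.
Convertible notes (debt portion): weight = 22.98/63.06 = 0.3644; after-tax cost = 9.44% × (1 − 36%) = 6.0416%.
WACC = 0.6356 × 9.3000% + 0.3644 × 6.0416% = 8.1126%.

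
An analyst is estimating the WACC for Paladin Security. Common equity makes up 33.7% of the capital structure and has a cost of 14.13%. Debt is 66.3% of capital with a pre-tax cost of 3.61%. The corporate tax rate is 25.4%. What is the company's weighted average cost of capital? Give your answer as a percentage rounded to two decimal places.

After-tax cost of debt = 3.61% × (1 − 25.4%) = 2.6931%.
WACC = 0.337 × 14.1300% + 0.663 × 2.6931% = 6.5473%.

6.55%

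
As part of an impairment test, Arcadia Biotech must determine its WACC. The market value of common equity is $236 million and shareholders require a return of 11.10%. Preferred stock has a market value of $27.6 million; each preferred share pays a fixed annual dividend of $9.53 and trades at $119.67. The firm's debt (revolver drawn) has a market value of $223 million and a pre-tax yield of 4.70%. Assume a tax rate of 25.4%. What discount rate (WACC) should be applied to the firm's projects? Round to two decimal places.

Cost of preferred: Rp = 9.53 / 119.67 = 7.9636%.
Total capital V = 236 + 27.6 + 223 = 486.6.
Equity: weight = 236/486.6 = 0.4850; cost = 11.1%.
Preferred: weight = 27.6/486.6 = 0.0567; cost = 7.9636%.
Revolver drawn: weight = 223/486.6 = 0.4583; after-tax cost = 4.7% × (1 − 25.4%) = 3.5062%.
WACC = 0.4850 × 11.1000% + 0.0567 × 7.9636% + 0.4583 × 3.5062% = 7.4420%.

7.44%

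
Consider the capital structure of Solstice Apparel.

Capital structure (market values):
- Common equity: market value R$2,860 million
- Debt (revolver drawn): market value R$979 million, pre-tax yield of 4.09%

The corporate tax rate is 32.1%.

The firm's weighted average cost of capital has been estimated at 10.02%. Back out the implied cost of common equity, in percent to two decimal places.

Total capital V = 2860 + 979 = 3839.
Equity weight = 2860/3839 = 0.7450.
Revolver drawn weight = 979/3839 = 0.2550.
Debt contribution = 0.2550 × 4.09% × (1 − 32.1%) = 0.7082%.
Required equity contribution = 10.02% − 0.7082% = 9.3118%.
Re = 9.3118% / 0.7450 = 12.4993%.

12.50%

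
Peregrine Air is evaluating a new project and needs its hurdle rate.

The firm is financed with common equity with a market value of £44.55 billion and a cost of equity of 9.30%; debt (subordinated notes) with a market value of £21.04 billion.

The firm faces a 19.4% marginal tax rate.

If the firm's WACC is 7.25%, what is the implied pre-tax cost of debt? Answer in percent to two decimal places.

Total capital V = 44.55 + 21.04 = 65.59.
Equity weight = 44.55/65.59 = 0.6792.
Subordinated notes weight = 21.04/65.59 = 0.3208.
Equity contribution = 0.6792 × 9.3% = 6.3167%.
Remaining for debt = 7.25% − 6.3167% = 0.9333%.
Rd × (1 − 19.4%) × 0.3208 = 0.9333%  ⇒  Rd = 3.6096%.

3.61%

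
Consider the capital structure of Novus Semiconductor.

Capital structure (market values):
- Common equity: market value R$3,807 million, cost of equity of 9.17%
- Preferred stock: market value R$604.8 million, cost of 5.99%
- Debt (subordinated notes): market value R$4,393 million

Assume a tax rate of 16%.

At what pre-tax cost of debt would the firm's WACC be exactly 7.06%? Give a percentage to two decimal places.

Total capital V = 3807 + 604.8 + 4393 = 8804.8.
Equity weight = 3807/8804.8 = 0.4324.
Preferred weight = 604.8/8804.8 = 0.0687.
Subordinated notes weight = 4393/8804.8 = 0.4989.
Equity contribution = 0.4324 × 9.17% = 3.9649%.
Preferred contribution = 0.0687 × 5.99% = 0.4115%.
Remaining for debt = 7.06% − 4.3764% = 2.6836%.
Rd × (1 − 16%) × 0.4989 = 2.6836%  ⇒  Rd = 6.4033%.

6.40%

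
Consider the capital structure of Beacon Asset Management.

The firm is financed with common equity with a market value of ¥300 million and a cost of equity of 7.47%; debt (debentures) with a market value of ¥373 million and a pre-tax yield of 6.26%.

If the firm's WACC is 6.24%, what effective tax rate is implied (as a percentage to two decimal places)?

Total capital V = 300 + 373 = 673.
Equity weight = 300/673 = 0.4458.
Debentures weight = 373/673 = 0.5542.
Equity contribution = 0.4458 × 7.47% = 3.3299%.
Debt contribution must be 6.24% − 3.3299% = 2.9101%.
0.5542 × 6.26% × (1 − T) = 2.9101%  ⇒  (1 − T) = 0.8388.
T = 16.1226%.

16.12%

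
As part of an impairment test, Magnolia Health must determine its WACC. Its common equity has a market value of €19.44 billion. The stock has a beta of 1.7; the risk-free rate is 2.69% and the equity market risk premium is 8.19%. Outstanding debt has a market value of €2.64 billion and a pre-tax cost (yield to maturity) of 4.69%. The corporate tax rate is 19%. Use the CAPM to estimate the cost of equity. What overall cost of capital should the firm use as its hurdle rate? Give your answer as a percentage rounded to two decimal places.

15.08%

Cost of equity via CAPM: Re = 2.69% + 1.7 × 8.19% = 16.6130%.
Total capital V = 19.44 + 2.64 = 22.08.
Equity: weight = 19.44/22.08 = 0.8804; cost = 16.613%.
Debt: weight = 2.64/22.08 = 0.1196; after-tax cost = 4.69% × (1 − 19%) = 3.7989%.
WACC = 0.8804 × 16.6130% + 0.1196 × 3.7989% = 15.0809%.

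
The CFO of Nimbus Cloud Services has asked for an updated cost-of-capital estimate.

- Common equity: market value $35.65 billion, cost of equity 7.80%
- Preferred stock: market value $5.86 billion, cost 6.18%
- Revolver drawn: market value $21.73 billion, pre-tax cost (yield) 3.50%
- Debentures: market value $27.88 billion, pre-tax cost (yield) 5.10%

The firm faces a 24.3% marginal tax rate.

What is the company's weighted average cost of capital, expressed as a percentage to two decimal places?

Total capital V = 35.65 + 5.86 + 21.73 + 27.88 = 91.12.
Equity: weight = 35.65/91.12 = 0.3912; cost = 7.8%.
Preferred: weight = 5.86/91.12 = 0.0643; cost = 6.18%.
Revolver drawn: weight = 21.73/91.12 = 0.2385; after-tax cost = 3.5% × (1 − 24.3%) = 2.6495%.
Debentures: weight = 27.88/91.12 = 0.3060; after-tax cost = 5.1% × (1 − 24.3%) = 3.8607%.
WACC = 0.3912 × 7.8000% + 0.0643 × 6.1800% + 0.2385 × 2.6495% + 0.3060 × 3.8607% = 5.2622%.

5.26%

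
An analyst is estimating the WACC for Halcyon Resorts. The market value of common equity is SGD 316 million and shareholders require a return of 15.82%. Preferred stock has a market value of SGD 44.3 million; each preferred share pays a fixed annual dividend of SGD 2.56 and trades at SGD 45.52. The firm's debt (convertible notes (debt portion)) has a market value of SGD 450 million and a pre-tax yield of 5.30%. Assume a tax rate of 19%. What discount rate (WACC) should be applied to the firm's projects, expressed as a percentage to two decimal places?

8.86%

Cost of preferred: Rp = 2.56 / 45.52 = 5.6239%.
Total capital V = 316 + 44.3 + 450 = 810.3.
Equity: weight = 316/810.3 = 0.3900; cost = 15.82%.
Preferred: weight = 44.3/810.3 = 0.0547; cost = 5.6239%.
Convertible notes (debt portion): weight = 450/810.3 = 0.5553; after-tax cost = 5.3% × (1 − 19%) = 4.2930%.
WACC = 0.3900 × 15.8200% + 0.0547 × 5.6239% + 0.5553 × 4.2930% = 8.8610%.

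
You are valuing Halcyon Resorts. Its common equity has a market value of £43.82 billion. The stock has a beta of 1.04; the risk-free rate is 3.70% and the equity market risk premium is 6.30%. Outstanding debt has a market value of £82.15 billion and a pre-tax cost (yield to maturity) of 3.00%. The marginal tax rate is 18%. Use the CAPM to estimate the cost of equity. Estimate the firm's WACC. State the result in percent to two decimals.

Cost of equity via CAPM: Re = 3.7% + 1.04 × 6.3% = 10.2520%.
Total capital V = 43.82 + 82.15 = 125.97.
Equity: weight = 43.82/125.97 = 0.3479; cost = 10.252%.
Debt: weight = 82.15/125.97 = 0.6521; after-tax cost = 3% × (1 − 18%) = 2.4600%.
WACC = 0.3479 × 10.2520% + 0.6521 × 2.4600% = 5.1705%.

5.17%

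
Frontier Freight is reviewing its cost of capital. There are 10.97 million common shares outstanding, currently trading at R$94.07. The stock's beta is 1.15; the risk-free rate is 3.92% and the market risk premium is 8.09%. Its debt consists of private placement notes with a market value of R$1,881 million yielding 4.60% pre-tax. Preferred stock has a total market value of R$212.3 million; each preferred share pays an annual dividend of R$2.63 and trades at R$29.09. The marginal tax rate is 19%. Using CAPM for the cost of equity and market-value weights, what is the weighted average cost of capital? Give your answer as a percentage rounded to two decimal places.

7.22%

Cost of equity via CAPM: Re = 3.92% + 1.15 × 8.09% = 13.2235%.
Cost of preferred: Rp = 2.63 / 29.09 = 9.0409%.
Market value of equity E = 94.07 × 10.97m = 1031.9479m.
Total capital V = 1031.9479 + 212.3 + 1881 = 3125.2479.
Equity: weight = 1031.9479/3125.2479 = 0.3302; cost = 13.2235%.
Preferred: weight = 212.3/3125.2479 = 0.0679; cost = 9.0409%.
Private placement notes: weight = 1881/3125.2479 = 0.6019; after-tax cost = 4.6% × (1 − 19%) = 3.7260%.
WACC = 0.3302 × 13.2235% + 0.0679 × 9.0409% + 0.6019 × 3.7260% = 7.2231%.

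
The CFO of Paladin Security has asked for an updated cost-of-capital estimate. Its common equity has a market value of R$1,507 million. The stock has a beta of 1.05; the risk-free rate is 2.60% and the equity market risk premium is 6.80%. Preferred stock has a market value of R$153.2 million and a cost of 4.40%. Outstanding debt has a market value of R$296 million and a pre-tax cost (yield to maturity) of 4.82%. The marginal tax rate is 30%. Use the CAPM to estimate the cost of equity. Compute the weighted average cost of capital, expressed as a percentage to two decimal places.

Cost of equity via CAPM: Re = 2.6% + 1.05 × 6.8% = 9.7400%.
Total capital V = 1507 + 153.2 + 296 = 1956.2.
Equity: weight = 1507/1956.2 = 0.7704; cost = 9.74%.
Preferred: weight = 153.2/1956.2 = 0.0783; cost = 4.4%.
Debt: weight = 296/1956.2 = 0.1513; after-tax cost = 4.82% × (1 − 30%) = 3.3740%.
WACC = 0.7704 × 9.7400% + 0.0783 × 4.4000% + 0.1513 × 3.3740% = 8.3585%.

8.36%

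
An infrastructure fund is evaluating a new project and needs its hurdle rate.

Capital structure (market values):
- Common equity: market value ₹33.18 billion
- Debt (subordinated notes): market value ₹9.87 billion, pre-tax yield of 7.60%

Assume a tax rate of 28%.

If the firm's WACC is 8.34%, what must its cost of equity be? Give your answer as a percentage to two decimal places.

9.19%

Total capital V = 33.18 + 9.87 = 43.05.
Equity weight = 33.18/43.05 = 0.7707.
Subordinated notes weight = 9.87/43.05 = 0.2293.
Debt contribution = 0.2293 × 7.6% × (1 − 28%) = 1.2546%.
Required equity contribution = 8.34% − 1.2546% = 7.0854%.
Re = 7.0854% / 0.7707 = 9.1931%.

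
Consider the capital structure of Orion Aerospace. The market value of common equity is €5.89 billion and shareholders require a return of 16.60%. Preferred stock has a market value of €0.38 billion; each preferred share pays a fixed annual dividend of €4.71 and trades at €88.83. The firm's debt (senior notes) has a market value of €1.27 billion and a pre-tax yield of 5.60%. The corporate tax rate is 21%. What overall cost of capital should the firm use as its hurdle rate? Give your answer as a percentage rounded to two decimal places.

13.98%

Cost of preferred: Rp = 4.71 / 88.83 = 5.3023%.
Total capital V = 5.89 + 0.38 + 1.27 = 7.54.
Equity: weight = 5.89/7.54 = 0.7812; cost = 16.6%.
Preferred: weight = 0.38/7.54 = 0.0504; cost = 5.3023%.
Senior notes: weight = 1.27/7.54 = 0.1684; after-tax cost = 5.6% × (1 − 21%) = 4.4240%.
WACC = 0.7812 × 16.6000% + 0.0504 × 5.3023% + 0.1684 × 4.4240% = 13.9798%.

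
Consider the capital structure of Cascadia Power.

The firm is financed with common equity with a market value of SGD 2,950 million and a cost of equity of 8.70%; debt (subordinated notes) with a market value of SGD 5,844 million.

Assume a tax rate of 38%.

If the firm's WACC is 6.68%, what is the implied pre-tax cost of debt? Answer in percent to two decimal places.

9.13%

Total capital V = 2950 + 5844 = 8794.
Equity weight = 2950/8794 = 0.3355.
Subordinated notes weight = 5844/8794 = 0.6645.
Equity contribution = 0.3355 × 8.7% = 2.9185%.
Remaining for debt = 6.68% − 2.9185% = 3.7615%.
Rd × (1 − 38%) × 0.6645 = 3.7615%  ⇒  Rd = 9.1296%.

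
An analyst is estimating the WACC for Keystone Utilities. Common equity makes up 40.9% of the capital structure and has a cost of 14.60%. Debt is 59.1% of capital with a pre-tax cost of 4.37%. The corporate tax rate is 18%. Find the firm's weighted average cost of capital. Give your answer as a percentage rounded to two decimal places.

After-tax cost of debt = 4.37% × (1 − 18%) = 3.5834%.
WACC = 0.409 × 14.6000% + 0.591 × 3.5834% = 8.0892%.

8.09%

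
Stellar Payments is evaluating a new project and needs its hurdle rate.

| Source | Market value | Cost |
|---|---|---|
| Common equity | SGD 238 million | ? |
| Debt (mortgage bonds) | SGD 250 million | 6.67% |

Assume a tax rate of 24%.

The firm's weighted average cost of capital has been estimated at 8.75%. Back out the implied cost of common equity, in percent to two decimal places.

12.62%

Total capital V = 238 + 250 = 488.
Equity weight = 238/488 = 0.4877.
Mortgage bonds weight = 250/488 = 0.5123.
Debt contribution = 0.5123 × 6.67% × (1 − 24%) = 2.5969%.
Required equity contribution = 8.75% − 2.5969% = 6.1531%.
Re = 6.1531% / 0.4877 = 12.6164%.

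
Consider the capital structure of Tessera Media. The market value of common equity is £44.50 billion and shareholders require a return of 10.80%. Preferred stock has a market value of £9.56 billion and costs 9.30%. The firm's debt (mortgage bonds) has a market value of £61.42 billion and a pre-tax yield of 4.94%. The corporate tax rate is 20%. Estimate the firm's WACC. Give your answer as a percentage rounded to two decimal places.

Total capital V = 44.5 + 9.56 + 61.42 = 115.48.
Equity: weight = 44.5/115.48 = 0.3853; cost = 10.8%.
Preferred: weight = 9.56/115.48 = 0.0828; cost = 9.3%.
Mortgage bonds: weight = 61.42/115.48 = 0.5319; after-tax cost = 4.94% × (1 − 20%) = 3.9520%.
WACC = 0.3853 × 10.8000% + 0.0828 × 9.3000% + 0.5319 × 3.9520% = 7.0336%.

7.03%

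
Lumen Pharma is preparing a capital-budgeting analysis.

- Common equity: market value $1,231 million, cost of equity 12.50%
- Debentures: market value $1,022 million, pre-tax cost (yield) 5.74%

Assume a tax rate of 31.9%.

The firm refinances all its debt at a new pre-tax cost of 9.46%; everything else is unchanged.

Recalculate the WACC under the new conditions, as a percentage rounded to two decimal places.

After the change:
Total capital V = 1231 + 1022 = 2253.
Equity: weight = 1231/2253 = 0.5464; cost = 12.5%.
Debentures: weight = 1022/2253 = 0.4536; after-tax cost = 9.46% × (1 − 31.9%) = 6.4423%.
WACC = 0.5464 × 12.5000% + 0.4536 × 6.4423% = 9.7521%.

9.75%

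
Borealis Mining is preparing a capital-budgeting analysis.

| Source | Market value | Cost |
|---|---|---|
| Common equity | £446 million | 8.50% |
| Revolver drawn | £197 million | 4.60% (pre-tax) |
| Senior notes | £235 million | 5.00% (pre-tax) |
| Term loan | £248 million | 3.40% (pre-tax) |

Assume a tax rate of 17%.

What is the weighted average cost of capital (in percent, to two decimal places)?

5.52%

Total capital V = 446 + 197 + 235 + 248 = 1126.
Equity: weight = 446/1126 = 0.3961; cost = 8.5%.
Revolver drawn: weight = 197/1126 = 0.1750; after-tax cost = 4.6% × (1 − 17%) = 3.8180%.
Senior notes: weight = 235/1126 = 0.2087; after-tax cost = 5% × (1 − 17%) = 4.1500%.
Term loan: weight = 248/1126 = 0.2202; after-tax cost = 3.4% × (1 − 17%) = 2.8220%.
WACC = 0.3961 × 8.5000% + 0.1750 × 3.8180% + 0.2087 × 4.1500% + 0.2202 × 2.8220% = 5.5224%.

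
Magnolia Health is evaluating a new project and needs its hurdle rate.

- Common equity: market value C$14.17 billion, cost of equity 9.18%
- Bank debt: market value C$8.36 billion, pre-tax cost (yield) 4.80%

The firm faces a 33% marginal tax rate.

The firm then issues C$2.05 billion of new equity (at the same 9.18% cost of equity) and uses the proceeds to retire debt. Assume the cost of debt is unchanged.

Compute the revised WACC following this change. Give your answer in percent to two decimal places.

After the change:
Total capital V = 16.22 + 6.31 = 22.53.
Equity: weight = 16.22/22.53 = 0.7199; cost = 9.18%.
Bank debt: weight = 6.31/22.53 = 0.2801; after-tax cost = 4.8% × (1 − 33%) = 3.2160%.
WACC = 0.7199 × 9.1800% + 0.2801 × 3.2160% = 7.5097%.

7.51%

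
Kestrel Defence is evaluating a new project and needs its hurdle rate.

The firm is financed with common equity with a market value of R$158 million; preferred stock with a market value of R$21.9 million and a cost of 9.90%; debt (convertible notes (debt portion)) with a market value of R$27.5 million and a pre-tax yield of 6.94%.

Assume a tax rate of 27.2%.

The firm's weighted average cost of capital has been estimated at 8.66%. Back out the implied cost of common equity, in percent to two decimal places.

Total capital V = 158 + 21.9 + 27.5 = 207.4.
Equity weight = 158/207.4 = 0.7618.
Preferred weight = 21.9/207.4 = 0.1056.
Convertible notes (debt portion) weight = 27.5/207.4 = 0.1326.
Debt contribution = 0.1326 × 6.94% × (1 − 27.2%) = 0.6699%.
Preferred contribution = 0.1056 × 9.9% = 1.0454%.
Required equity contribution = 8.66% − 1.7153% = 6.9447%.
Re = 6.9447% / 0.7618 = 9.1160%.

9.12%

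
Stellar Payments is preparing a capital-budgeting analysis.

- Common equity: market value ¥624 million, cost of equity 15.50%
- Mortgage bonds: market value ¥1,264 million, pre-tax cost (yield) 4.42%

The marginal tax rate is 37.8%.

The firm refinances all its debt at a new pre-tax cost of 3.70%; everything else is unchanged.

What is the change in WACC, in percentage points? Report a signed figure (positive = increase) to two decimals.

-0.30 pp

Current WACC:
Total capital V = 624 + 1264 = 1888.
Equity: weight = 624/1888 = 0.3305; cost = 15.5%.
Mortgage bonds: weight = 1264/1888 = 0.6695; after-tax cost = 4.42% × (1 − 37.8%) = 2.7492%.
WACC = 0.3305 × 15.5000% + 0.6695 × 2.7492% = 6.9635%.
After the change:
Total capital V = 624 + 1264 = 1888.
Equity: weight = 624/1888 = 0.3305; cost = 15.5%.
Mortgage bonds: weight = 1264/1888 = 0.6695; after-tax cost = 3.7% × (1 − 37.8%) = 2.3014%.
WACC = 0.3305 × 15.5000% + 0.6695 × 2.3014% = 6.6636%.
Change in WACC = 6.6636% − 6.9635% = -0.2998 pp.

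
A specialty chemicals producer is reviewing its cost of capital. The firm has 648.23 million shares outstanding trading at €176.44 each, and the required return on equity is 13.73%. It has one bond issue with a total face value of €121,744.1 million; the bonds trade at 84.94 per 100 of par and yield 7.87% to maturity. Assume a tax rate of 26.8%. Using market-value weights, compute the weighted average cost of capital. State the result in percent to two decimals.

Market value of equity E = 176.44 × 648.23m = 114373.7012m. Market value of debt D = 121744.1m × 84.94/100 = 103409.43854m.
Total capital V = 114373.7012 + 103409.43854 = 217783.13974.
Equity: weight = 114373.7012/217783.13974 = 0.5252; cost = 13.73%.
Bonds outstanding: weight = 103409.43854/217783.13974 = 0.4748; after-tax cost = 7.87% × (1 − 26.8%) = 5.7608%.
WACC = 0.5252 × 13.7300% + 0.4748 × 5.7608% = 9.9460%.

9.95%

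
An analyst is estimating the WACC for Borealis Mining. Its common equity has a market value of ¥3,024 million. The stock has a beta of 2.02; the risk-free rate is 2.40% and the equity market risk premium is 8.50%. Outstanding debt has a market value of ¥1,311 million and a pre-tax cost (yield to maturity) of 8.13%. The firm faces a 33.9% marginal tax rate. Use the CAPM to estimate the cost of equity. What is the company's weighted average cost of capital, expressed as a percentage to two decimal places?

Cost of equity via CAPM: Re = 2.4% + 2.02 × 8.5% = 19.5700%.
Total capital V = 3024 + 1311 = 4335.
Equity: weight = 3024/4335 = 0.6976; cost = 19.57%.
Debt: weight = 1311/4335 = 0.3024; after-tax cost = 8.13% × (1 − 33.9%) = 5.3739%.
WACC = 0.6976 × 19.5700% + 0.3024 × 5.3739% = 15.2768%.

15.28%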